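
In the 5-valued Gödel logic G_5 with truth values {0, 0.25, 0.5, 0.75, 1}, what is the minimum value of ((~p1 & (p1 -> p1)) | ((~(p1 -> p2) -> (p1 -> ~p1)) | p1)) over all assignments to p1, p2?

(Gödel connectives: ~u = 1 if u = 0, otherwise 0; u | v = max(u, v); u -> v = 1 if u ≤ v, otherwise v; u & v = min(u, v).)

The minimum is attained at p1 = 0.25, p2 = 0:
  ~p1: Gödel ¬ of 0.25 = 0 (operand ≠ 0)
  (p1 -> p1): 0.25 ≤ 0.25, so result = 1
  (~p1 & (p1 -> p1)) = min(0, 1) = 0
  (p1 -> p2): 0.25 > 0, so result = 0
  ~(p1 -> p2): Gödel ¬ of 0 = 1 (operand is 0)
  ~p1: Gödel ¬ of 0.25 = 0 (operand ≠ 0)
  (p1 -> ~p1): 0.25 > 0, so result = 0
  (~(p1 -> p2) -> (p1 -> ~p1)): 1 > 0, so result = 0
  ((~(p1 -> p2) -> (p1 -> ~p1)) | p1) = max(0, 0.25) = 0.25
  ((~p1 & (p1 -> p1)) | ((~(p1 -> p2) -> (p1 -> ~p1)) | p1)) = max(0, 0.25) = 0.25
Checking all 25 assignments confirms none give a value below 0.25.

0.25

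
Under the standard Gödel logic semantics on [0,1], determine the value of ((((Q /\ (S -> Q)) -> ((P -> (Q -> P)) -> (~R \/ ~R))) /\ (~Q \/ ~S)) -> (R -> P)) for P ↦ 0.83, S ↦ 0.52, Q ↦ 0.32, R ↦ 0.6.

1.00

(S -> Q): 0.52 > 0.32, so result = 0.32
(Q /\ (S -> Q)) = min(0.32, 0.32) = 0.32
(Q -> P): 0.32 ≤ 0.83, so result = 1
(P -> (Q -> P)): 0.83 ≤ 1, so result = 1
~R: Gödel ¬ of 0.6 = 0 (operand ≠ 0)
~R: Gödel ¬ of 0.6 = 0 (operand ≠ 0)
(~R \/ ~R) = max(0, 0) = 0
((P -> (Q -> P)) -> (~R \/ ~R)): 1 > 0, so result = 0
((Q /\ (S -> Q)) -> ((P -> (Q -> P)) -> (~R \/ ~R))): 0.32 > 0, so result = 0
~Q: Gödel ¬ of 0.32 = 0 (operand ≠ 0)
~S: Gödel ¬ of 0.52 = 0 (operand ≠ 0)
(~Q \/ ~S) = max(0, 0) = 0
(((Q /\ (S -> Q)) -> ((P -> (Q -> P)) -> (~R \/ ~R))) /\ (~Q \/ ~S)) = min(0, 0) = 0
(R -> P): 0.6 ≤ 0.83, so result = 1
((((Q /\ (S -> Q)) -> ((P -> (Q -> P)) -> (~R \/ ~R))) /\ (~Q \/ ~S)) -> (R -> P)): 0 ≤ 1, so result = 1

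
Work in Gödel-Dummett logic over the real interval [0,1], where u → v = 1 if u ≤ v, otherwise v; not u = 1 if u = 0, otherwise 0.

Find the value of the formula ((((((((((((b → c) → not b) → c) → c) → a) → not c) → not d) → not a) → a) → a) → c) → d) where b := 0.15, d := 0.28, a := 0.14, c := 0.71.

0.28

(b → c): 0.15 ≤ 0.71, so result = 1
not b: Gödel ¬ of 0.15 = 0 (operand ≠ 0)
((b → c) → not b): 1 > 0, so result = 0
(((b → c) → not b) → c): 0 ≤ 0.71, so result = 1
((((b → c) → not b) → c) → c): 1 > 0.71, so result = 0.71
(((((b → c) → not b) → c) → c) → a): 0.71 > 0.14, so result = 0.14
not c: Gödel ¬ of 0.71 = 0 (operand ≠ 0)
((((((b → c) → not b) → c) → c) → a) → not c): 0.14 > 0, so result = 0
not d: Gödel ¬ of 0.28 = 0 (operand ≠ 0)
(((((((b → c) → not b) → c) → c) → a) → not c) → not d): 0 ≤ 0, so result = 1
not a: Gödel ¬ of 0.14 = 0 (operand ≠ 0)
((((((((b → c) → not b) → c) → c) → a) → not c) → not d) → not a): 1 > 0, so result = 0
(((((((((b → c) → not b) → c) → c) → a) → not c) → not d) → not a) → a): 0 ≤ 0.14, so result = 1
((((((((((b → c) → not b) → c) → c) → a) → not c) → not d) → not a) → a) → a): 1 > 0.14, so result = 0.14
(((((((((((b → c) → not b) → c) → c) → a) → not c) → not d) → not a) → a) → a) → c): 0.14 ≤ 0.71, so result = 1
((((((((((((b → c) → not b) → c) → c) → a) → not c) → not d) → not a) → a) → a) → c) → d): 1 > 0.28, so result = 0.28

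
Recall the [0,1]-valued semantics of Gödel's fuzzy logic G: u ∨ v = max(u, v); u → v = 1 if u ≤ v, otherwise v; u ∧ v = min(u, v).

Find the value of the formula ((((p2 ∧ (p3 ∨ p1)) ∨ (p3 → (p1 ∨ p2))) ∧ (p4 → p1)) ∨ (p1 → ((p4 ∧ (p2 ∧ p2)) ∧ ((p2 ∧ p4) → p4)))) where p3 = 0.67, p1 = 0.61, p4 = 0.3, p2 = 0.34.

0.61

(p3 ∨ p1) = max(0.67, 0.61) = 0.67
(p2 ∧ (p3 ∨ p1)) = min(0.34, 0.67) = 0.34
(p1 ∨ p2) = max(0.61, 0.34) = 0.61
(p3 → (p1 ∨ p2)): 0.67 > 0.61, so result = 0.61
((p2 ∧ (p3 ∨ p1)) ∨ (p3 → (p1 ∨ p2))) = max(0.34, 0.61) = 0.61
(p4 → p1): 0.3 ≤ 0.61, so result = 1
(((p2 ∧ (p3 ∨ p1)) ∨ (p3 → (p1 ∨ p2))) ∧ (p4 → p1)) = min(0.61, 1) = 0.61
(p2 ∧ p2) = min(0.34, 0.34) = 0.34
(p4 ∧ (p2 ∧ p2)) = min(0.3, 0.34) = 0.3
(p2 ∧ p4) = min(0.34, 0.3) = 0.3
((p2 ∧ p4) → p4): 0.3 ≤ 0.3, so result = 1
((p4 ∧ (p2 ∧ p2)) ∧ ((p2 ∧ p4) → p4)) = min(0.3, 1) = 0.3
(p1 → ((p4 ∧ (p2 ∧ p2)) ∧ ((p2 ∧ p4) → p4))): 0.61 > 0.3, so result = 0.3
((((p2 ∧ (p3 ∨ p1)) ∨ (p3 → (p1 ∨ p2))) ∧ (p4 → p1)) ∨ (p1 → ((p4 ∧ (p2 ∧ p2)) ∧ ((p2 ∧ p4) → p4)))) = max(0.61, 0.3) = 0.61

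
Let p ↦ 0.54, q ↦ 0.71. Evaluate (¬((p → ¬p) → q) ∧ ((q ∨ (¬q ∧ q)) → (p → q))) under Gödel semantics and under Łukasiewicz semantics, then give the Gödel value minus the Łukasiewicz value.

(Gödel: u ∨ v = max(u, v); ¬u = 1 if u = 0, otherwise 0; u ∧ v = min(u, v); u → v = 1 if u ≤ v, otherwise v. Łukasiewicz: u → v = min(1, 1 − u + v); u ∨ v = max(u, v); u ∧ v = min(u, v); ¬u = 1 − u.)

Gödel evaluation:
  ¬p: Gödel ¬ of 0.54 = 0 (operand ≠ 0)
  (p → ¬p): 0.54 > 0, so result = 0
  ((p → ¬p) → q): 0 ≤ 0.71, so result = 1
  ¬((p → ¬p) → q): Gödel ¬ of 1 = 0 (operand ≠ 0)
  ¬q: Gödel ¬ of 0.71 = 0 (operand ≠ 0)
  (¬q ∧ q) = min(0, 0.71) = 0
  (q ∨ (¬q ∧ q)) = max(0.71, 0) = 0.71
  (p → q): 0.54 ≤ 0.71, so result = 1
  ((q ∨ (¬q ∧ q)) → (p → q)): 0.71 ≤ 1, so result = 1
  (¬((p → ¬p) → q) ∧ ((q ∨ (¬q ∧ q)) → (p → q))) = min(0, 1) = 0
  Gödel value = 0
Łukasiewicz evaluation:
  ¬p: Łukasiewicz ¬ gives 1 − 0.54 = 0.46
  (p → ¬p): min(1, 1 − 0.54 + 0.46) = 0.92
  ((p → ¬p) → q): min(1, 1 − 0.92 + 0.71) = 0.79
  ¬((p → ¬p) → q): Łukasiewicz ¬ gives 1 − 0.79 = 0.21
  ¬q: Łukasiewicz ¬ gives 1 − 0.71 = 0.29
  (¬q ∧ q) = min(0.29, 0.71) = 0.29
  (q ∨ (¬q ∧ q)) = max(0.71, 0.29) = 0.71
  (p → q): min(1, 1 − 0.54 + 0.71) = 1
  ((q ∨ (¬q ∧ q)) → (p → q)): min(1, 1 − 0.71 + 1) = 1
  (¬((p → ¬p) → q) ∧ ((q ∨ (¬q ∧ q)) → (p → q))) = min(0.21, 1) = 0.21
  Łukasiewicz value = 0.21
Difference: 0 − 0.21 = -0.21

-0.21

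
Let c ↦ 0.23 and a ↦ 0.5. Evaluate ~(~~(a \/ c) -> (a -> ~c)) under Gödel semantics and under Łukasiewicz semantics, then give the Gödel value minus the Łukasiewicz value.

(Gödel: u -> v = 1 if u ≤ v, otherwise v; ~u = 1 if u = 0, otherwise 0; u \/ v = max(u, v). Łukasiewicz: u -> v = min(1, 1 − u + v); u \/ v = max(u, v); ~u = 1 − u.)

Gödel evaluation:
  (a \/ c) = max(0.5, 0.23) = 0.5
  ~(a \/ c): Gödel ¬ of 0.5 = 0 (operand ≠ 0)
  ~~(a \/ c): Gödel ¬ of 0 = 1 (operand is 0)
  ~c: Gödel ¬ of 0.23 = 0 (operand ≠ 0)
  (a -> ~c): 0.5 > 0, so result = 0
  (~~(a \/ c) -> (a -> ~c)): 1 > 0, so result = 0
  ~(~~(a \/ c) -> (a -> ~c)): Gödel ¬ of 0 = 1 (operand is 0)
  Gödel value = 1
Łukasiewicz evaluation:
  (a \/ c) = max(0.5, 0.23) = 0.5
  ~(a \/ c): Łukasiewicz ¬ gives 1 − 0.5 = 0.5
  ~~(a \/ c): Łukasiewicz ¬ gives 1 − 0.5 = 0.5
  ~c: Łukasiewicz ¬ gives 1 − 0.23 = 0.77
  (a -> ~c): min(1, 1 − 0.5 + 0.77) = 1
  (~~(a \/ c) -> (a -> ~c)): min(1, 1 − 0.5 + 1) = 1
  ~(~~(a \/ c) -> (a -> ~c)): Łukasiewicz ¬ gives 1 − 1 = 0
  Łukasiewicz value = 0
Difference: 1 − 0 = 1.00

1.00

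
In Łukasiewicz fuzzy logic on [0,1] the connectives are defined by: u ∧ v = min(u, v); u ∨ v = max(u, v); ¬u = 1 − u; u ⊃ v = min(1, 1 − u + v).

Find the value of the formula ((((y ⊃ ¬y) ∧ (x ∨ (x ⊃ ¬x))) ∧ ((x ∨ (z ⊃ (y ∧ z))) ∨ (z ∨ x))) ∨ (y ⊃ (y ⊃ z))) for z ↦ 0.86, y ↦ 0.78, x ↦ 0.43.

1.00

¬y: Łukasiewicz ¬ gives 1 − 0.78 = 0.22
(y ⊃ ¬y): min(1, 1 − 0.78 + 0.22) = 0.44
¬x: Łukasiewicz ¬ gives 1 − 0.43 = 0.57
(x ⊃ ¬x): min(1, 1 − 0.43 + 0.57) = 1
(x ∨ (x ⊃ ¬x)) = max(0.43, 1) = 1
((y ⊃ ¬y) ∧ (x ∨ (x ⊃ ¬x))) = min(0.44, 1) = 0.44
(y ∧ z) = min(0.78, 0.86) = 0.78
(z ⊃ (y ∧ z)): min(1, 1 − 0.86 + 0.78) = 0.92
(x ∨ (z ⊃ (y ∧ z))) = max(0.43, 0.92) = 0.92
(z ∨ x) = max(0.86, 0.43) = 0.86
((x ∨ (z ⊃ (y ∧ z))) ∨ (z ∨ x)) = max(0.92, 0.86) = 0.92
(((y ⊃ ¬y) ∧ (x ∨ (x ⊃ ¬x))) ∧ ((x ∨ (z ⊃ (y ∧ z))) ∨ (z ∨ x))) = min(0.44, 0.92) = 0.44
(y ⊃ z): min(1, 1 − 0.78 + 0.86) = 1
(y ⊃ (y ⊃ z)): min(1, 1 − 0.78 + 1) = 1
((((y ⊃ ¬y) ∧ (x ∨ (x ⊃ ¬x))) ∧ ((x ∨ (z ⊃ (y ∧ z))) ∨ (z ∨ x))) ∨ (y ⊃ (y ⊃ z))) = max(0.44, 1) = 1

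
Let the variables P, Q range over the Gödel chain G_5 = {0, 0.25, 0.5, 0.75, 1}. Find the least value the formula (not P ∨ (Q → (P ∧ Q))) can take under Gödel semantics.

The minimum is attained at P = 0.25, Q = 0.5:
  not P: Gödel ¬ of 0.25 = 0 (operand ≠ 0)
  (P ∧ Q) = min(0.25, 0.5) = 0.25
  (Q → (P ∧ Q)): 0.5 > 0.25, so result = 0.25
  (not P ∨ (Q → (P ∧ Q))) = max(0, 0.25) = 0.25
Checking all 25 assignments confirms none give a value below 0.25.

0.25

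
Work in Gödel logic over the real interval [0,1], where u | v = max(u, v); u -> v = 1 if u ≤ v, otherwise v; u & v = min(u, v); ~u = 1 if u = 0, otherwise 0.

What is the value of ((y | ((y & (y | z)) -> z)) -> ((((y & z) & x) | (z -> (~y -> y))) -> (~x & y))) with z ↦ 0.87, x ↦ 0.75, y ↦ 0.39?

0.00

(y | z) = max(0.39, 0.87) = 0.87
(y & (y | z)) = min(0.39, 0.87) = 0.39
((y & (y | z)) -> z): 0.39 ≤ 0.87, so result = 1
(y | ((y & (y | z)) -> z)) = max(0.39, 1) = 1
(y & z) = min(0.39, 0.87) = 0.39
((y & z) & x) = min(0.39, 0.75) = 0.39
~y: Gödel ¬ of 0.39 = 0 (operand ≠ 0)
(~y -> y): 0 ≤ 0.39, so result = 1
(z -> (~y -> y)): 0.87 ≤ 1, so result = 1
(((y & z) & x) | (z -> (~y -> y))) = max(0.39, 1) = 1
~x: Gödel ¬ of 0.75 = 0 (operand ≠ 0)
(~x & y) = min(0, 0.39) = 0
((((y & z) & x) | (z -> (~y -> y))) -> (~x & y)): 1 > 0, so result = 0
((y | ((y & (y | z)) -> z)) -> ((((y & z) & x) | (z -> (~y -> y))) -> (~x & y))): 1 > 0, so result = 0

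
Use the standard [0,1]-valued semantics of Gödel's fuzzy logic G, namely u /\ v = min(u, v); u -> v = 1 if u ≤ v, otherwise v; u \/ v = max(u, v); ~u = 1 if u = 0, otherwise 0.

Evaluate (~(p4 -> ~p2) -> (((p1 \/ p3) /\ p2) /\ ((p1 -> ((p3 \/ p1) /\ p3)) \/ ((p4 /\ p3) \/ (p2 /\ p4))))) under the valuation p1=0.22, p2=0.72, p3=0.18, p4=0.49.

~p2: Gödel ¬ of 0.72 = 0 (operand ≠ 0)
(p4 -> ~p2): 0.49 > 0, so result = 0
~(p4 -> ~p2): Gödel ¬ of 0 = 1 (operand is 0)
(p1 \/ p3) = max(0.22, 0.18) = 0.22
((p1 \/ p3) /\ p2) = min(0.22, 0.72) = 0.22
(p3 \/ p1) = max(0.18, 0.22) = 0.22
((p3 \/ p1) /\ p3) = min(0.22, 0.18) = 0.18
(p1 -> ((p3 \/ p1) /\ p3)): 0.22 > 0.18, so result = 0.18
(p4 /\ p3) = min(0.49, 0.18) = 0.18
(p2 /\ p4) = min(0.72, 0.49) = 0.49
((p4 /\ p3) \/ (p2 /\ p4)) = max(0.18, 0.49) = 0.49
((p1 -> ((p3 \/ p1) /\ p3)) \/ ((p4 /\ p3) \/ (p2 /\ p4))) = max(0.18, 0.49) = 0.49
(((p1 \/ p3) /\ p2) /\ ((p1 -> ((p3 \/ p1) /\ p3)) \/ ((p4 /\ p3) \/ (p2 /\ p4)))) = min(0.22, 0.49) = 0.22
(~(p4 -> ~p2) -> (((p1 \/ p3) /\ p2) /\ ((p1 -> ((p3 \/ p1) /\ p3)) \/ ((p4 /\ p3) \/ (p2 /\ p4))))): 1 > 0.22, so result = 0.22

0.22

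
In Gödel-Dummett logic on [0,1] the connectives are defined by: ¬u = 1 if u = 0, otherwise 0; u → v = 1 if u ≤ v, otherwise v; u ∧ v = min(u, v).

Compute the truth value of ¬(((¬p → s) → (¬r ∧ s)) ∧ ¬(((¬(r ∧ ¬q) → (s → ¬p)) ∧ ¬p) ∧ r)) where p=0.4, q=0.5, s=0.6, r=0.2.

1.00

¬p: Gödel ¬ of 0.4 = 0 (operand ≠ 0)
(¬p → s): 0 ≤ 0.6, so result = 1
¬r: Gödel ¬ of 0.2 = 0 (operand ≠ 0)
(¬r ∧ s) = min(0, 0.6) = 0
((¬p → s) → (¬r ∧ s)): 1 > 0, so result = 0
¬q: Gödel ¬ of 0.5 = 0 (operand ≠ 0)
(r ∧ ¬q) = min(0.2, 0) = 0
¬(r ∧ ¬q): Gödel ¬ of 0 = 1 (operand is 0)
¬p: Gödel ¬ of 0.4 = 0 (operand ≠ 0)
(s → ¬p): 0.6 > 0, so result = 0
(¬(r ∧ ¬q) → (s → ¬p)): 1 > 0, so result = 0
¬p: Gödel ¬ of 0.4 = 0 (operand ≠ 0)
((¬(r ∧ ¬q) → (s → ¬p)) ∧ ¬p) = min(0, 0) = 0
(((¬(r ∧ ¬q) → (s → ¬p)) ∧ ¬p) ∧ r) = min(0, 0.2) = 0
¬(((¬(r ∧ ¬q) → (s → ¬p)) ∧ ¬p) ∧ r): Gödel ¬ of 0 = 1 (operand is 0)
(((¬p → s) → (¬r ∧ s)) ∧ ¬(((¬(r ∧ ¬q) → (s → ¬p)) ∧ ¬p) ∧ r)) = min(0, 1) = 0
¬(((¬p → s) → (¬r ∧ s)) ∧ ¬(((¬(r ∧ ¬q) → (s → ¬p)) ∧ ¬p) ∧ r)): Gödel ¬ of 0 = 1 (operand is 0)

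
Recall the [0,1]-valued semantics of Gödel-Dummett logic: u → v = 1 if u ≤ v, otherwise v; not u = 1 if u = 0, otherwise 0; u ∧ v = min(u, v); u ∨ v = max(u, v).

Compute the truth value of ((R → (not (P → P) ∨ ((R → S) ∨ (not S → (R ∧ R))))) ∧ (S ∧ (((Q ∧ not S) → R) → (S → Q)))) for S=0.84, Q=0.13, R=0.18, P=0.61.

(P → P): 0.61 ≤ 0.61, so result = 1
not (P → P): Gödel ¬ of 1 = 0 (operand ≠ 0)
(R → S): 0.18 ≤ 0.84, so result = 1
not S: Gödel ¬ of 0.84 = 0 (operand ≠ 0)
(R ∧ R) = min(0.18, 0.18) = 0.18
(not S → (R ∧ R)): 0 ≤ 0.18, so result = 1
((R → S) ∨ (not S → (R ∧ R))) = max(1, 1) = 1
(not (P → P) ∨ ((R → S) ∨ (not S → (R ∧ R)))) = max(0, 1) = 1
(R → (not (P → P) ∨ ((R → S) ∨ (not S → (R ∧ R))))): 0.18 ≤ 1, so result = 1
not S: Gödel ¬ of 0.84 = 0 (operand ≠ 0)
(Q ∧ not S) = min(0.13, 0) = 0
((Q ∧ not S) → R): 0 ≤ 0.18, so result = 1
(S → Q): 0.84 > 0.13, so result = 0.13
(((Q ∧ not S) → R) → (S → Q)): 1 > 0.13, so result = 0.13
(S ∧ (((Q ∧ not S) → R) → (S → Q))) = min(0.84, 0.13) = 0.13
((R → (not (P → P) ∨ ((R → S) ∨ (not S → (R ∧ R))))) ∧ (S ∧ (((Q ∧ not S) → R) → (S → Q)))) = min(1, 0.13) = 0.13

0.13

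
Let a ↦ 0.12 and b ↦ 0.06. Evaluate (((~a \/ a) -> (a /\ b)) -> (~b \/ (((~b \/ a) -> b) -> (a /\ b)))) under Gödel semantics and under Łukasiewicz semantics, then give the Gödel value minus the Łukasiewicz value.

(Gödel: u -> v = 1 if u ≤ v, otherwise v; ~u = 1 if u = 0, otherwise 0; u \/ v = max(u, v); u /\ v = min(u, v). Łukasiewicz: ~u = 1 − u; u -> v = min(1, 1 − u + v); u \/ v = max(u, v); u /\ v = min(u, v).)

0.00

Gödel evaluation:
  ~a: Gödel ¬ of 0.12 = 0 (operand ≠ 0)
  (~a \/ a) = max(0, 0.12) = 0.12
  (a /\ b) = min(0.12, 0.06) = 0.06
  ((~a \/ a) -> (a /\ b)): 0.12 > 0.06, so result = 0.06
  ~b: Gödel ¬ of 0.06 = 0 (operand ≠ 0)
  ~b: Gödel ¬ of 0.06 = 0 (operand ≠ 0)
  (~b \/ a) = max(0, 0.12) = 0.12
  ((~b \/ a) -> b): 0.12 > 0.06, so result = 0.06
  (a /\ b) = min(0.12, 0.06) = 0.06
  (((~b \/ a) -> b) -> (a /\ b)): 0.06 ≤ 0.06, so result = 1
  (~b \/ (((~b \/ a) -> b) -> (a /\ b))) = max(0, 1) = 1
  (((~a \/ a) -> (a /\ b)) -> (~b \/ (((~b \/ a) -> b) -> (a /\ b)))): 0.06 ≤ 1, so result = 1
  Gödel value = 1
Łukasiewicz evaluation:
  ~a: Łukasiewicz ¬ gives 1 − 0.12 = 0.88
  (~a \/ a) = max(0.88, 0.12) = 0.88
  (a /\ b) = min(0.12, 0.06) = 0.06
  ((~a \/ a) -> (a /\ b)): min(1, 1 − 0.88 + 0.06) = 0.18
  ~b: Łukasiewicz ¬ gives 1 − 0.06 = 0.94
  ~b: Łukasiewicz ¬ gives 1 − 0.06 = 0.94
  (~b \/ a) = max(0.94, 0.12) = 0.94
  ((~b \/ a) -> b): min(1, 1 − 0.94 + 0.06) = 0.12
  (a /\ b) = min(0.12, 0.06) = 0.06
  (((~b \/ a) -> b) -> (a /\ b)): min(1, 1 − 0.12 + 0.06) = 0.94
  (~b \/ (((~b \/ a) -> b) -> (a /\ b))) = max(0.94, 0.94) = 0.94
  (((~a \/ a) -> (a /\ b)) -> (~b \/ (((~b \/ a) -> b) -> (a /\ b)))): min(1, 1 − 0.18 + 0.94) = 1
  Łukasiewicz value = 1
Difference: 1 − 1 = 0.00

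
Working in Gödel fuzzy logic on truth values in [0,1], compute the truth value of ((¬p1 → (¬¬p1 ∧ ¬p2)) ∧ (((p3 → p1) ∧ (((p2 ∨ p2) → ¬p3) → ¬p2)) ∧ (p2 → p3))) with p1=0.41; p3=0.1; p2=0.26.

0.10

¬p1: Gödel ¬ of 0.41 = 0 (operand ≠ 0)
¬p1: Gödel ¬ of 0.41 = 0 (operand ≠ 0)
¬¬p1: Gödel ¬ of 0 = 1 (operand is 0)
¬p2: Gödel ¬ of 0.26 = 0 (operand ≠ 0)
(¬¬p1 ∧ ¬p2) = min(1, 0) = 0
(¬p1 → (¬¬p1 ∧ ¬p2)): 0 ≤ 0, so result = 1
(p3 → p1): 0.1 ≤ 0.41, so result = 1
(p2 ∨ p2) = max(0.26, 0.26) = 0.26
¬p3: Gödel ¬ of 0.1 = 0 (operand ≠ 0)
((p2 ∨ p2) → ¬p3): 0.26 > 0, so result = 0
¬p2: Gödel ¬ of 0.26 = 0 (operand ≠ 0)
(((p2 ∨ p2) → ¬p3) → ¬p2): 0 ≤ 0, so result = 1
((p3 → p1) ∧ (((p2 ∨ p2) → ¬p3) → ¬p2)) = min(1, 1) = 1
(p2 → p3): 0.26 > 0.1, so result = 0.1
(((p3 → p1) ∧ (((p2 ∨ p2) → ¬p3) → ¬p2)) ∧ (p2 → p3)) = min(1, 0.1) = 0.1
((¬p1 → (¬¬p1 ∧ ¬p2)) ∧ (((p3 → p1) ∧ (((p2 ∨ p2) → ¬p3) → ¬p2)) ∧ (p2 → p3))) = min(1, 0.1) = 0.1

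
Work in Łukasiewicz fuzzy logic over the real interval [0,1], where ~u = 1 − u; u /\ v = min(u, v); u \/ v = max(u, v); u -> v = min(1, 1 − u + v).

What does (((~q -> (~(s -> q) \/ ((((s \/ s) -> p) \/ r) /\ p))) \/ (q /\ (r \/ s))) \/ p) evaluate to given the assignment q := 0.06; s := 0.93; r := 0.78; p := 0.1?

~q: Łukasiewicz ¬ gives 1 − 0.06 = 0.94
(s -> q): min(1, 1 − 0.93 + 0.06) = 0.13
~(s -> q): Łukasiewicz ¬ gives 1 − 0.13 = 0.87
(s \/ s) = max(0.93, 0.93) = 0.93
((s \/ s) -> p): min(1, 1 − 0.93 + 0.1) = 0.17
(((s \/ s) -> p) \/ r) = max(0.17, 0.78) = 0.78
((((s \/ s) -> p) \/ r) /\ p) = min(0.78, 0.1) = 0.1
(~(s -> q) \/ ((((s \/ s) -> p) \/ r) /\ p)) = max(0.87, 0.1) = 0.87
(~q -> (~(s -> q) \/ ((((s \/ s) -> p) \/ r) /\ p))): min(1, 1 − 0.94 + 0.87) = 0.93
(r \/ s) = max(0.78, 0.93) = 0.93
(q /\ (r \/ s)) = min(0.06, 0.93) = 0.06
((~q -> (~(s -> q) \/ ((((s \/ s) -> p) \/ r) /\ p))) \/ (q /\ (r \/ s))) = max(0.93, 0.06) = 0.93
(((~q -> (~(s -> q) \/ ((((s \/ s) -> p) \/ r) /\ p))) \/ (q /\ (r \/ s))) \/ p) = max(0.93, 0.1) = 0.93

0.93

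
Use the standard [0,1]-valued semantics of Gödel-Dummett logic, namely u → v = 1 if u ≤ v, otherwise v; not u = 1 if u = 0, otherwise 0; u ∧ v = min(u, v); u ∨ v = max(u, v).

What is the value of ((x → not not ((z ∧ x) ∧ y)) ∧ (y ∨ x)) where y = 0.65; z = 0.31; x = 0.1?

(z ∧ x) = min(0.31, 0.1) = 0.1
((z ∧ x) ∧ y) = min(0.1, 0.65) = 0.1
not ((z ∧ x) ∧ y): Gödel ¬ of 0.1 = 0 (operand ≠ 0)
not not ((z ∧ x) ∧ y): Gödel ¬ of 0 = 1 (operand is 0)
(x → not not ((z ∧ x) ∧ y)): 0.1 ≤ 1, so result = 1
(y ∨ x) = max(0.65, 0.1) = 0.65
((x → not not ((z ∧ x) ∧ y)) ∧ (y ∨ x)) = min(1, 0.65) = 0.65

0.65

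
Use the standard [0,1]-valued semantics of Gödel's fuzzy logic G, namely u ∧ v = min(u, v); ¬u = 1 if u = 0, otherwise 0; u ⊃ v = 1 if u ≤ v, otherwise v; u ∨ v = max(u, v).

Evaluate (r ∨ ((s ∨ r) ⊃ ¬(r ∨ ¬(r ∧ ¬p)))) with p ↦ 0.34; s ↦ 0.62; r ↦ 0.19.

(s ∨ r) = max(0.62, 0.19) = 0.62
¬p: Gödel ¬ of 0.34 = 0 (operand ≠ 0)
(r ∧ ¬p) = min(0.19, 0) = 0
¬(r ∧ ¬p): Gödel ¬ of 0 = 1 (operand is 0)
(r ∨ ¬(r ∧ ¬p)) = max(0.19, 1) = 1
¬(r ∨ ¬(r ∧ ¬p)): Gödel ¬ of 1 = 0 (operand ≠ 0)
((s ∨ r) ⊃ ¬(r ∨ ¬(r ∧ ¬p))): 0.62 > 0, so result = 0
(r ∨ ((s ∨ r) ⊃ ¬(r ∨ ¬(r ∧ ¬p)))) = max(0.19, 0) = 0.19

0.19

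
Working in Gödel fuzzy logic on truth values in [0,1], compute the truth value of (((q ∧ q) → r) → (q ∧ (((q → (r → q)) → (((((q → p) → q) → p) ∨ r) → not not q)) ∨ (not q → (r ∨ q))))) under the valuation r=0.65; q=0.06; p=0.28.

0.06

(q ∧ q) = min(0.06, 0.06) = 0.06
((q ∧ q) → r): 0.06 ≤ 0.65, so result = 1
(r → q): 0.65 > 0.06, so result = 0.06
(q → (r → q)): 0.06 ≤ 0.06, so result = 1
(q → p): 0.06 ≤ 0.28, so result = 1
((q → p) → q): 1 > 0.06, so result = 0.06
(((q → p) → q) → p): 0.06 ≤ 0.28, so result = 1
((((q → p) → q) → p) ∨ r) = max(1, 0.65) = 1
not q: Gödel ¬ of 0.06 = 0 (operand ≠ 0)
not not q: Gödel ¬ of 0 = 1 (operand is 0)
(((((q → p) → q) → p) ∨ r) → not not q): 1 ≤ 1, so result = 1
((q → (r → q)) → (((((q → p) → q) → p) ∨ r) → not not q)): 1 ≤ 1, so result = 1
not q: Gödel ¬ of 0.06 = 0 (operand ≠ 0)
(r ∨ q) = max(0.65, 0.06) = 0.65
(not q → (r ∨ q)): 0 ≤ 0.65, so result = 1
(((q → (r → q)) → (((((q → p) → q) → p) ∨ r) → not not q)) ∨ (not q → (r ∨ q))) = max(1, 1) = 1
(q ∧ (((q → (r → q)) → (((((q → p) → q) → p) ∨ r) → not not q)) ∨ (not q → (r ∨ q)))) = min(0.06, 1) = 0.06
(((q ∧ q) → r) → (q ∧ (((q → (r → q)) → (((((q → p) → q) → p) ∨ r) → not not q)) ∨ (not q → (r ∨ q))))): 1 > 0.06, so result = 0.06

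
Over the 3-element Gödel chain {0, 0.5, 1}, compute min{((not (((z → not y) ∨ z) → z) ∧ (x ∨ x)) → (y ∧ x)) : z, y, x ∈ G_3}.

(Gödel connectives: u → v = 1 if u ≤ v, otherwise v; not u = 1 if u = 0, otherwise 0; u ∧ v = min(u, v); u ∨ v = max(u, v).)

The minimum is attained at z = 0, y = 0, x = 0.5:
  not y: Gödel ¬ of 0 = 1 (operand is 0)
  (z → not y): 0 ≤ 1, so result = 1
  ((z → not y) ∨ z) = max(1, 0) = 1
  (((z → not y) ∨ z) → z): 1 > 0, so result = 0
  not (((z → not y) ∨ z) → z): Gödel ¬ of 0 = 1 (operand is 0)
  (x ∨ x) = max(0.5, 0.5) = 0.5
  (not (((z → not y) ∨ z) → z) ∧ (x ∨ x)) = min(1, 0.5) = 0.5
  (y ∧ x) = min(0, 0.5) = 0
  ((not (((z → not y) ∨ z) → z) ∧ (x ∨ x)) → (y ∧ x)): 0.5 > 0, so result = 0
Checking all 27 assignments confirms none give a value below 0.00.

0.00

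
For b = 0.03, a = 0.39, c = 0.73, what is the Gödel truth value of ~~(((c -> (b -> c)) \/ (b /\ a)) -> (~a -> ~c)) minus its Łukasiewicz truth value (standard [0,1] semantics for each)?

Gödel evaluation:
  (b -> c): 0.03 ≤ 0.73, so result = 1
  (c -> (b -> c)): 0.73 ≤ 1, so result = 1
  (b /\ a) = min(0.03, 0.39) = 0.03
  ((c -> (b -> c)) \/ (b /\ a)) = max(1, 0.03) = 1
  ~a: Gödel ¬ of 0.39 = 0 (operand ≠ 0)
  ~c: Gödel ¬ of 0.73 = 0 (operand ≠ 0)
  (~a -> ~c): 0 ≤ 0, so result = 1
  (((c -> (b -> c)) \/ (b /\ a)) -> (~a -> ~c)): 1 ≤ 1, so result = 1
  ~(((c -> (b -> c)) \/ (b /\ a)) -> (~a -> ~c)): Gödel ¬ of 1 = 0 (operand ≠ 0)
  ~~(((c -> (b -> c)) \/ (b /\ a)) -> (~a -> ~c)): Gödel ¬ of 0 = 1 (operand is 0)
  Gödel value = 1
Łukasiewicz evaluation:
  (b -> c): min(1, 1 − 0.03 + 0.73) = 1
  (c -> (b -> c)): min(1, 1 − 0.73 + 1) = 1
  (b /\ a) = min(0.03, 0.39) = 0.03
  ((c -> (b -> c)) \/ (b /\ a)) = max(1, 0.03) = 1
  ~a: Łukasiewicz ¬ gives 1 − 0.39 = 0.61
  ~c: Łukasiewicz ¬ gives 1 − 0.73 = 0.27
  (~a -> ~c): min(1, 1 − 0.61 + 0.27) = 0.66
  (((c -> (b -> c)) \/ (b /\ a)) -> (~a -> ~c)): min(1, 1 − 1 + 0.66) = 0.66
  ~(((c -> (b -> c)) \/ (b /\ a)) -> (~a -> ~c)): Łukasiewicz ¬ gives 1 − 0.66 = 0.34
  ~~(((c -> (b -> c)) \/ (b /\ a)) -> (~a -> ~c)): Łukasiewicz ¬ gives 1 − 0.34 = 0.66
  Łukasiewicz value = 0.66
Difference: 1 − 0.66 = 0.34

0.34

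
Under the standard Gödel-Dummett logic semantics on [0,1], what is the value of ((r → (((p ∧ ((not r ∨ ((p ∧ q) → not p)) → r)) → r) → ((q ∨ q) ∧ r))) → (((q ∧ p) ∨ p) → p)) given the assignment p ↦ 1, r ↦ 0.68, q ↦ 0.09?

1.00

not r: Gödel ¬ of 0.68 = 0 (operand ≠ 0)
(p ∧ q) = min(1, 0.09) = 0.09
not p: Gödel ¬ of 1 = 0 (operand ≠ 0)
((p ∧ q) → not p): 0.09 > 0, so result = 0
(not r ∨ ((p ∧ q) → not p)) = max(0, 0) = 0
((not r ∨ ((p ∧ q) → not p)) → r): 0 ≤ 0.68, so result = 1
(p ∧ ((not r ∨ ((p ∧ q) → not p)) → r)) = min(1, 1) = 1
((p ∧ ((not r ∨ ((p ∧ q) → not p)) → r)) → r): 1 > 0.68, so result = 0.68
(q ∨ q) = max(0.09, 0.09) = 0.09
((q ∨ q) ∧ r) = min(0.09, 0.68) = 0.09
(((p ∧ ((not r ∨ ((p ∧ q) → not p)) → r)) → r) → ((q ∨ q) ∧ r)): 0.68 > 0.09, so result = 0.09
(r → (((p ∧ ((not r ∨ ((p ∧ q) → not p)) → r)) → r) → ((q ∨ q) ∧ r))): 0.68 > 0.09, so result = 0.09
(q ∧ p) = min(0.09, 1) = 0.09
((q ∧ p) ∨ p) = max(0.09, 1) = 1
(((q ∧ p) ∨ p) → p): 1 ≤ 1, so result = 1
((r → (((p ∧ ((not r ∨ ((p ∧ q) → not p)) → r)) → r) → ((q ∨ q) ∧ r))) → (((q ∧ p) ∨ p) → p)): 0.09 ≤ 1, so result = 1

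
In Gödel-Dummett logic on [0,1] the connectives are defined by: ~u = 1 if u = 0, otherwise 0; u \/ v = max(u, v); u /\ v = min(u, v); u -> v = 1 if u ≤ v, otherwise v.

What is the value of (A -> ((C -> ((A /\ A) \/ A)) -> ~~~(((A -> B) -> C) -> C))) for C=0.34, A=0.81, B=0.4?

(A /\ A) = min(0.81, 0.81) = 0.81
((A /\ A) \/ A) = max(0.81, 0.81) = 0.81
(C -> ((A /\ A) \/ A)): 0.34 ≤ 0.81, so result = 1
(A -> B): 0.81 > 0.4, so result = 0.4
((A -> B) -> C): 0.4 > 0.34, so result = 0.34
(((A -> B) -> C) -> C): 0.34 ≤ 0.34, so result = 1
~(((A -> B) -> C) -> C): Gödel ¬ of 1 = 0 (operand ≠ 0)
~~(((A -> B) -> C) -> C): Gödel ¬ of 0 = 1 (operand is 0)
~~~(((A -> B) -> C) -> C): Gödel ¬ of 1 = 0 (operand ≠ 0)
((C -> ((A /\ A) \/ A)) -> ~~~(((A -> B) -> C) -> C)): 1 > 0, so result = 0
(A -> ((C -> ((A /\ A) \/ A)) -> ~~~(((A -> B) -> C) -> C))): 0.81 > 0, so result = 0

0.00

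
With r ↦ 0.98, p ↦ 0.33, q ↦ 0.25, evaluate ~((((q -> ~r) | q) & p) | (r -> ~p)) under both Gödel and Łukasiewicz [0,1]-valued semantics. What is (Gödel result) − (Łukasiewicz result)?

-0.31

Gödel evaluation:
  ~r: Gödel ¬ of 0.98 = 0 (operand ≠ 0)
  (q -> ~r): 0.25 > 0, so result = 0
  ((q -> ~r) | q) = max(0, 0.25) = 0.25
  (((q -> ~r) | q) & p) = min(0.25, 0.33) = 0.25
  ~p: Gödel ¬ of 0.33 = 0 (operand ≠ 0)
  (r -> ~p): 0.98 > 0, so result = 0
  ((((q -> ~r) | q) & p) | (r -> ~p)) = max(0.25, 0) = 0.25
  ~((((q -> ~r) | q) & p) | (r -> ~p)): Gödel ¬ of 0.25 = 0 (operand ≠ 0)
  Gödel value = 0
Łukasiewicz evaluation:
  ~r: Łukasiewicz ¬ gives 1 − 0.98 = 0.02
  (q -> ~r): min(1, 1 − 0.25 + 0.02) = 0.77
  ((q -> ~r) | q) = max(0.77, 0.25) = 0.77
  (((q -> ~r) | q) & p) = min(0.77, 0.33) = 0.33
  ~p: Łukasiewicz ¬ gives 1 − 0.33 = 0.67
  (r -> ~p): min(1, 1 − 0.98 + 0.67) = 0.69
  ((((q -> ~r) | q) & p) | (r -> ~p)) = max(0.33, 0.69) = 0.69
  ~((((q -> ~r) | q) & p) | (r -> ~p)): Łukasiewicz ¬ gives 1 − 0.69 = 0.31
  Łukasiewicz value = 0.31
Difference: 0 − 0.31 = -0.31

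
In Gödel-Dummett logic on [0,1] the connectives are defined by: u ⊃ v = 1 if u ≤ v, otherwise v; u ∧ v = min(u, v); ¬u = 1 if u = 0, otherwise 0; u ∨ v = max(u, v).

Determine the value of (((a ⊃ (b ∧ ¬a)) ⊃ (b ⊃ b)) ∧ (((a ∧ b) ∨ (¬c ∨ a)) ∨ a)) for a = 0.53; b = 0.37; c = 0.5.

¬a: Gödel ¬ of 0.53 = 0 (operand ≠ 0)
(b ∧ ¬a) = min(0.37, 0) = 0
(a ⊃ (b ∧ ¬a)): 0.53 > 0, so result = 0
(b ⊃ b): 0.37 ≤ 0.37, so result = 1
((a ⊃ (b ∧ ¬a)) ⊃ (b ⊃ b)): 0 ≤ 1, so result = 1
(a ∧ b) = min(0.53, 0.37) = 0.37
¬c: Gödel ¬ of 0.5 = 0 (operand ≠ 0)
(¬c ∨ a) = max(0, 0.53) = 0.53
((a ∧ b) ∨ (¬c ∨ a)) = max(0.37, 0.53) = 0.53
(((a ∧ b) ∨ (¬c ∨ a)) ∨ a) = max(0.53, 0.53) = 0.53
(((a ⊃ (b ∧ ¬a)) ⊃ (b ⊃ b)) ∧ (((a ∧ b) ∨ (¬c ∨ a)) ∨ a)) = min(1, 0.53) = 0.53

0.53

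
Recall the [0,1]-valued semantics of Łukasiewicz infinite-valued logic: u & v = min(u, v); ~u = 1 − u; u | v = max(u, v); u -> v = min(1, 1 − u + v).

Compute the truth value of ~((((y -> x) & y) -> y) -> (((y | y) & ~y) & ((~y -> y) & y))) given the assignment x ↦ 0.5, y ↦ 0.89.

(y -> x): min(1, 1 − 0.89 + 0.5) = 0.61
((y -> x) & y) = min(0.61, 0.89) = 0.61
(((y -> x) & y) -> y): min(1, 1 − 0.61 + 0.89) = 1
(y | y) = max(0.89, 0.89) = 0.89
~y: Łukasiewicz ¬ gives 1 − 0.89 = 0.11
((y | y) & ~y) = min(0.89, 0.11) = 0.11
~y: Łukasiewicz ¬ gives 1 − 0.89 = 0.11
(~y -> y): min(1, 1 − 0.11 + 0.89) = 1
((~y -> y) & y) = min(1, 0.89) = 0.89
(((y | y) & ~y) & ((~y -> y) & y)) = min(0.11, 0.89) = 0.11
((((y -> x) & y) -> y) -> (((y | y) & ~y) & ((~y -> y) & y))): min(1, 1 − 1 + 0.11) = 0.11
~((((y -> x) & y) -> y) -> (((y | y) & ~y) & ((~y -> y) & y))): Łukasiewicz ¬ gives 1 − 0.11 = 0.89

0.89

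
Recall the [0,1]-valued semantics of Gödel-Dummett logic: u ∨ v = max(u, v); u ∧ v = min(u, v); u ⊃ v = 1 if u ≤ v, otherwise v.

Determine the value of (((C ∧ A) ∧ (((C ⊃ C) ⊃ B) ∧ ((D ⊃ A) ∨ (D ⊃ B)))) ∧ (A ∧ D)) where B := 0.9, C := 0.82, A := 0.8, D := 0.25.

0.25

(C ∧ A) = min(0.82, 0.8) = 0.8
(C ⊃ C): 0.82 ≤ 0.82, so result = 1
((C ⊃ C) ⊃ B): 1 > 0.9, so result = 0.9
(D ⊃ A): 0.25 ≤ 0.8, so result = 1
(D ⊃ B): 0.25 ≤ 0.9, so result = 1
((D ⊃ A) ∨ (D ⊃ B)) = max(1, 1) = 1
(((C ⊃ C) ⊃ B) ∧ ((D ⊃ A) ∨ (D ⊃ B))) = min(0.9, 1) = 0.9
((C ∧ A) ∧ (((C ⊃ C) ⊃ B) ∧ ((D ⊃ A) ∨ (D ⊃ B)))) = min(0.8, 0.9) = 0.8
(A ∧ D) = min(0.8, 0.25) = 0.25
(((C ∧ A) ∧ (((C ⊃ C) ⊃ B) ∧ ((D ⊃ A) ∨ (D ⊃ B)))) ∧ (A ∧ D)) = min(0.8, 0.25) = 0.25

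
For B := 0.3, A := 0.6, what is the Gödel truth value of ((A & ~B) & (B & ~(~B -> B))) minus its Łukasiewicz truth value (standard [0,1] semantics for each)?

Gödel evaluation:
  ~B: Gödel ¬ of 0.3 = 0 (operand ≠ 0)
  (A & ~B) = min(0.6, 0) = 0
  ~B: Gödel ¬ of 0.3 = 0 (operand ≠ 0)
  (~B -> B): 0 ≤ 0.3, so result = 1
  ~(~B -> B): Gödel ¬ of 1 = 0 (operand ≠ 0)
  (B & ~(~B -> B)) = min(0.3, 0) = 0
  ((A & ~B) & (B & ~(~B -> B))) = min(0, 0) = 0
  Gödel value = 0
Łukasiewicz evaluation:
  ~B: Łukasiewicz ¬ gives 1 − 0.3 = 0.7
  (A & ~B) = min(0.6, 0.7) = 0.6
  ~B: Łukasiewicz ¬ gives 1 − 0.3 = 0.7
  (~B -> B): min(1, 1 − 0.7 + 0.3) = 0.6
  ~(~B -> B): Łukasiewicz ¬ gives 1 − 0.6 = 0.4
  (B & ~(~B -> B)) = min(0.3, 0.4) = 0.3
  ((A & ~B) & (B & ~(~B -> B))) = min(0.6, 0.3) = 0.3
  Łukasiewicz value = 0.3
Difference: 0 − 0.3 = -0.30

-0.30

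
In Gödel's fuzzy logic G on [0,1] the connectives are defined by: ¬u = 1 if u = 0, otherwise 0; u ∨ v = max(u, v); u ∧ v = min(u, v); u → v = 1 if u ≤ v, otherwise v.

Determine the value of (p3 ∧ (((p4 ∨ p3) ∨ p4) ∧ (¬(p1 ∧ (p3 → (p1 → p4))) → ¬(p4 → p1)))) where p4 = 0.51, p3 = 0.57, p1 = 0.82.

(p4 ∨ p3) = max(0.51, 0.57) = 0.57
((p4 ∨ p3) ∨ p4) = max(0.57, 0.51) = 0.57
(p1 → p4): 0.82 > 0.51, so result = 0.51
(p3 → (p1 → p4)): 0.57 > 0.51, so result = 0.51
(p1 ∧ (p3 → (p1 → p4))) = min(0.82, 0.51) = 0.51
¬(p1 ∧ (p3 → (p1 → p4))): Gödel ¬ of 0.51 = 0 (operand ≠ 0)
(p4 → p1): 0.51 ≤ 0.82, so result = 1
¬(p4 → p1): Gödel ¬ of 1 = 0 (operand ≠ 0)
(¬(p1 ∧ (p3 → (p1 → p4))) → ¬(p4 → p1)): 0 ≤ 0, so result = 1
(((p4 ∨ p3) ∨ p4) ∧ (¬(p1 ∧ (p3 → (p1 → p4))) → ¬(p4 → p1))) = min(0.57, 1) = 0.57
(p3 ∧ (((p4 ∨ p3) ∨ p4) ∧ (¬(p1 ∧ (p3 → (p1 → p4))) → ¬(p4 → p1)))) = min(0.57, 0.57) = 0.57

0.57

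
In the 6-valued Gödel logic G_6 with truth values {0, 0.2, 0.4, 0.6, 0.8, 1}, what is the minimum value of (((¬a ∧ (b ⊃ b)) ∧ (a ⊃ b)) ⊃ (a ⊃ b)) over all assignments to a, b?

1.00

Every assignment gives 1. For instance at a = 0, b = 0:
  ¬a: Gödel ¬ of 0 = 1 (operand is 0)
  (b ⊃ b): 0 ≤ 0, so result = 1
  (¬a ∧ (b ⊃ b)) = min(1, 1) = 1
  (a ⊃ b): 0 ≤ 0, so result = 1
  ((¬a ∧ (b ⊃ b)) ∧ (a ⊃ b)) = min(1, 1) = 1
  (a ⊃ b): 0 ≤ 0, so result = 1
  (((¬a ∧ (b ⊃ b)) ∧ (a ⊃ b)) ⊃ (a ⊃ b)): 1 ≤ 1, so result = 1
All 36 assignments give value 1 — the formula is a G_6-tautology.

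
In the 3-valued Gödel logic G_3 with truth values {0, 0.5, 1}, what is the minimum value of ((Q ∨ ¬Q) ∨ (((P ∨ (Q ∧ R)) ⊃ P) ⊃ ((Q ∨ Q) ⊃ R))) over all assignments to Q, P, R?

0.50

The minimum is attained at Q = 0.5, P = 0, R = 0:
  ¬Q: Gödel ¬ of 0.5 = 0 (operand ≠ 0)
  (Q ∨ ¬Q) = max(0.5, 0) = 0.5
  (Q ∧ R) = min(0.5, 0) = 0
  (P ∨ (Q ∧ R)) = max(0, 0) = 0
  ((P ∨ (Q ∧ R)) ⊃ P): 0 ≤ 0, so result = 1
  (Q ∨ Q) = max(0.5, 0.5) = 0.5
  ((Q ∨ Q) ⊃ R): 0.5 > 0, so result = 0
  (((P ∨ (Q ∧ R)) ⊃ P) ⊃ ((Q ∨ Q) ⊃ R)): 1 > 0, so result = 0
  ((Q ∨ ¬Q) ∨ (((P ∨ (Q ∧ R)) ⊃ P) ⊃ ((Q ∨ Q) ⊃ R))) = max(0.5, 0) = 0.5
Checking all 27 assignments confirms none give a value below 0.50.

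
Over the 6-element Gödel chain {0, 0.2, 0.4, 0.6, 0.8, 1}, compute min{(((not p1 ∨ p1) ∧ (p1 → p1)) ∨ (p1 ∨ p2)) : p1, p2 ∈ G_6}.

The minimum is attained at p1 = 0.2, p2 = 0:
  not p1: Gödel ¬ of 0.2 = 0 (operand ≠ 0)
  (not p1 ∨ p1) = max(0, 0.2) = 0.2
  (p1 → p1): 0.2 ≤ 0.2, so result = 1
  ((not p1 ∨ p1) ∧ (p1 → p1)) = min(0.2, 1) = 0.2
  (p1 ∨ p2) = max(0.2, 0) = 0.2
  (((not p1 ∨ p1) ∧ (p1 → p1)) ∨ (p1 ∨ p2)) = max(0.2, 0.2) = 0.2
Checking all 36 assignments confirms none give a value below 0.20.

0.20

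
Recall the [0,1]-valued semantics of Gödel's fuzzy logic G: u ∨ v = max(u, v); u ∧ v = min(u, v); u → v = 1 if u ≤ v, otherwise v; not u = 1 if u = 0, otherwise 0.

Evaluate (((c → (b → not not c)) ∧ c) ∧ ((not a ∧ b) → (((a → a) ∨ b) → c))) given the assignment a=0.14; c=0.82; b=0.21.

not c: Gödel ¬ of 0.82 = 0 (operand ≠ 0)
not not c: Gödel ¬ of 0 = 1 (operand is 0)
(b → not not c): 0.21 ≤ 1, so result = 1
(c → (b → not not c)): 0.82 ≤ 1, so result = 1
((c → (b → not not c)) ∧ c) = min(1, 0.82) = 0.82
not a: Gödel ¬ of 0.14 = 0 (operand ≠ 0)
(not a ∧ b) = min(0, 0.21) = 0
(a → a): 0.14 ≤ 0.14, so result = 1
((a → a) ∨ b) = max(1, 0.21) = 1
(((a → a) ∨ b) → c): 1 > 0.82, so result = 0.82
((not a ∧ b) → (((a → a) ∨ b) → c)): 0 ≤ 0.82, so result = 1
(((c → (b → not not c)) ∧ c) ∧ ((not a ∧ b) → (((a → a) ∨ b) → c))) = min(0.82, 1) = 0.82

0.82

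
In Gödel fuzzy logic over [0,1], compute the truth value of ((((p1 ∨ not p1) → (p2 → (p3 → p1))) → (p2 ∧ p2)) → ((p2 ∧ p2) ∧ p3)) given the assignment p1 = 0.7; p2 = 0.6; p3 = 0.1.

0.10

not p1: Gödel ¬ of 0.7 = 0 (operand ≠ 0)
(p1 ∨ not p1) = max(0.7, 0) = 0.7
(p3 → p1): 0.1 ≤ 0.7, so result = 1
(p2 → (p3 → p1)): 0.6 ≤ 1, so result = 1
((p1 ∨ not p1) → (p2 → (p3 → p1))): 0.7 ≤ 1, so result = 1
(p2 ∧ p2) = min(0.6, 0.6) = 0.6
(((p1 ∨ not p1) → (p2 → (p3 → p1))) → (p2 ∧ p2)): 1 > 0.6, so result = 0.6
(p2 ∧ p2) = min(0.6, 0.6) = 0.6
((p2 ∧ p2) ∧ p3) = min(0.6, 0.1) = 0.1
((((p1 ∨ not p1) → (p2 → (p3 → p1))) → (p2 ∧ p2)) → ((p2 ∧ p2) ∧ p3)): 0.6 > 0.1, so result = 0.1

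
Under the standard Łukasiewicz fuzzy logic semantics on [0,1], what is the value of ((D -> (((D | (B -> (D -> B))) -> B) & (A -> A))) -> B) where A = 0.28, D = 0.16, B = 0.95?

(D -> B): min(1, 1 − 0.16 + 0.95) = 1
(B -> (D -> B)): min(1, 1 − 0.95 + 1) = 1
(D | (B -> (D -> B))) = max(0.16, 1) = 1
((D | (B -> (D -> B))) -> B): min(1, 1 − 1 + 0.95) = 0.95
(A -> A): min(1, 1 − 0.28 + 0.28) = 1
(((D | (B -> (D -> B))) -> B) & (A -> A)) = min(0.95, 1) = 0.95
(D -> (((D | (B -> (D -> B))) -> B) & (A -> A))): min(1, 1 − 0.16 + 0.95) = 1
((D -> (((D | (B -> (D -> B))) -> B) & (A -> A))) -> B): min(1, 1 − 1 + 0.95) = 0.95

0.95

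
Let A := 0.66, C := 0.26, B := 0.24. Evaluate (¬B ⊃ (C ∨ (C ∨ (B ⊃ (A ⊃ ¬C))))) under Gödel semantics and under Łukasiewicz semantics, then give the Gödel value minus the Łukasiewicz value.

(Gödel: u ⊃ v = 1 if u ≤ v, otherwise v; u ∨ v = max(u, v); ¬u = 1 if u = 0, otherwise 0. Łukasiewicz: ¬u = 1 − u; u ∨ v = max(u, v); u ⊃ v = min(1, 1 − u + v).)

0.00

Gödel evaluation:
  ¬B: Gödel ¬ of 0.24 = 0 (operand ≠ 0)
  ¬C: Gödel ¬ of 0.26 = 0 (operand ≠ 0)
  (A ⊃ ¬C): 0.66 > 0, so result = 0
  (B ⊃ (A ⊃ ¬C)): 0.24 > 0, so result = 0
  (C ∨ (B ⊃ (A ⊃ ¬C))) = max(0.26, 0) = 0.26
  (C ∨ (C ∨ (B ⊃ (A ⊃ ¬C)))) = max(0.26, 0.26) = 0.26
  (¬B ⊃ (C ∨ (C ∨ (B ⊃ (A ⊃ ¬C))))): 0 ≤ 0.26, so result = 1
  Gödel value = 1
Łukasiewicz evaluation:
  ¬B: Łukasiewicz ¬ gives 1 − 0.24 = 0.76
  ¬C: Łukasiewicz ¬ gives 1 − 0.26 = 0.74
  (A ⊃ ¬C): min(1, 1 − 0.66 + 0.74) = 1
  (B ⊃ (A ⊃ ¬C)): min(1, 1 − 0.24 + 1) = 1
  (C ∨ (B ⊃ (A ⊃ ¬C))) = max(0.26, 1) = 1
  (C ∨ (C ∨ (B ⊃ (A ⊃ ¬C)))) = max(0.26, 1) = 1
  (¬B ⊃ (C ∨ (C ∨ (B ⊃ (A ⊃ ¬C))))): min(1, 1 − 0.76 + 1) = 1
  Łukasiewicz value = 1
Difference: 1 − 1 = 0.00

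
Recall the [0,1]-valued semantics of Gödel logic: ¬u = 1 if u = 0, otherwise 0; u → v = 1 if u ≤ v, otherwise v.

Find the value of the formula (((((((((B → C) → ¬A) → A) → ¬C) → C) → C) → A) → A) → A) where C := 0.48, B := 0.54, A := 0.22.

(B → C): 0.54 > 0.48, so result = 0.48
¬A: Gödel ¬ of 0.22 = 0 (operand ≠ 0)
((B → C) → ¬A): 0.48 > 0, so result = 0
(((B → C) → ¬A) → A): 0 ≤ 0.22, so result = 1
¬C: Gödel ¬ of 0.48 = 0 (operand ≠ 0)
((((B → C) → ¬A) → A) → ¬C): 1 > 0, so result = 0
(((((B → C) → ¬A) → A) → ¬C) → C): 0 ≤ 0.48, so result = 1
((((((B → C) → ¬A) → A) → ¬C) → C) → C): 1 > 0.48, so result = 0.48
(((((((B → C) → ¬A) → A) → ¬C) → C) → C) → A): 0.48 > 0.22, so result = 0.22
((((((((B → C) → ¬A) → A) → ¬C) → C) → C) → A) → A): 0.22 ≤ 0.22, so result = 1
(((((((((B → C) → ¬A) → A) → ¬C) → C) → C) → A) → A) → A): 1 > 0.22, so result = 0.22

0.22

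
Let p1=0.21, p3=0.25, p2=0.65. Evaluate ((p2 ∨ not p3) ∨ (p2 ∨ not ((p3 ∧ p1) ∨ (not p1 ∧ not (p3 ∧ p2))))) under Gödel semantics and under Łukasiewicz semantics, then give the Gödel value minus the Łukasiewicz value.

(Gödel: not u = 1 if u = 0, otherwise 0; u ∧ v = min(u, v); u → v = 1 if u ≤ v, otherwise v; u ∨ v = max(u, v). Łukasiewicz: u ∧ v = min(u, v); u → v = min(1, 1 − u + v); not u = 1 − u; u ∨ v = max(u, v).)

Gödel evaluation:
  not p3: Gödel ¬ of 0.25 = 0 (operand ≠ 0)
  (p2 ∨ not p3) = max(0.65, 0) = 0.65
  (p3 ∧ p1) = min(0.25, 0.21) = 0.21
  not p1: Gödel ¬ of 0.21 = 0 (operand ≠ 0)
  (p3 ∧ p2) = min(0.25, 0.65) = 0.25
  not (p3 ∧ p2): Gödel ¬ of 0.25 = 0 (operand ≠ 0)
  (not p1 ∧ not (p3 ∧ p2)) = min(0, 0) = 0
  ((p3 ∧ p1) ∨ (not p1 ∧ not (p3 ∧ p2))) = max(0.21, 0) = 0.21
  not ((p3 ∧ p1) ∨ (not p1 ∧ not (p3 ∧ p2))): Gödel ¬ of 0.21 = 0 (operand ≠ 0)
  (p2 ∨ not ((p3 ∧ p1) ∨ (not p1 ∧ not (p3 ∧ p2)))) = max(0.65, 0) = 0.65
  ((p2 ∨ not p3) ∨ (p2 ∨ not ((p3 ∧ p1) ∨ (not p1 ∧ not (p3 ∧ p2))))) = max(0.65, 0.65) = 0.65
  Gödel value = 0.65
Łukasiewicz evaluation:
  not p3: Łukasiewicz ¬ gives 1 − 0.25 = 0.75
  (p2 ∨ not p3) = max(0.65, 0.75) = 0.75
  (p3 ∧ p1) = min(0.25, 0.21) = 0.21
  not p1: Łukasiewicz ¬ gives 1 − 0.21 = 0.79
  (p3 ∧ p2) = min(0.25, 0.65) = 0.25
  not (p3 ∧ p2): Łukasiewicz ¬ gives 1 − 0.25 = 0.75
  (not p1 ∧ not (p3 ∧ p2)) = min(0.79, 0.75) = 0.75
  ((p3 ∧ p1) ∨ (not p1 ∧ not (p3 ∧ p2))) = max(0.21, 0.75) = 0.75
  not ((p3 ∧ p1) ∨ (not p1 ∧ not (p3 ∧ p2))): Łukasiewicz ¬ gives 1 − 0.75 = 0.25
  (p2 ∨ not ((p3 ∧ p1) ∨ (not p1 ∧ not (p3 ∧ p2)))) = max(0.65, 0.25) = 0.65
  ((p2 ∨ not p3) ∨ (p2 ∨ not ((p3 ∧ p1) ∨ (not p1 ∧ not (p3 ∧ p2))))) = max(0.75, 0.65) = 0.75
  Łukasiewicz value = 0.75
Difference: 0.65 − 0.75 = -0.10

-0.10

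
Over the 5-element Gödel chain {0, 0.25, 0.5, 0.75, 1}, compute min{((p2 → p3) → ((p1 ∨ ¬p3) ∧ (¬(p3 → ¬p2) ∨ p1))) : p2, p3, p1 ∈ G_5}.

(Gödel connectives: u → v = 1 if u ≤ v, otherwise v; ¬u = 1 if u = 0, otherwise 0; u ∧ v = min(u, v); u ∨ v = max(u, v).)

The minimum is attained at p2 = 0, p3 = 0, p1 = 0:
  (p2 → p3): 0 ≤ 0, so result = 1
  ¬p3: Gödel ¬ of 0 = 1 (operand is 0)
  (p1 ∨ ¬p3) = max(0, 1) = 1
  ¬p2: Gödel ¬ of 0 = 1 (operand is 0)
  (p3 → ¬p2): 0 ≤ 1, so result = 1
  ¬(p3 → ¬p2): Gödel ¬ of 1 = 0 (operand ≠ 0)
  (¬(p3 → ¬p2) ∨ p1) = max(0, 0) = 0
  ((p1 ∨ ¬p3) ∧ (¬(p3 → ¬p2) ∨ p1)) = min(1, 0) = 0
  ((p2 → p3) → ((p1 ∨ ¬p3) ∧ (¬(p3 → ¬p2) ∨ p1))): 1 > 0, so result = 0
Checking all 125 assignments confirms none give a value below 0.00.

0.00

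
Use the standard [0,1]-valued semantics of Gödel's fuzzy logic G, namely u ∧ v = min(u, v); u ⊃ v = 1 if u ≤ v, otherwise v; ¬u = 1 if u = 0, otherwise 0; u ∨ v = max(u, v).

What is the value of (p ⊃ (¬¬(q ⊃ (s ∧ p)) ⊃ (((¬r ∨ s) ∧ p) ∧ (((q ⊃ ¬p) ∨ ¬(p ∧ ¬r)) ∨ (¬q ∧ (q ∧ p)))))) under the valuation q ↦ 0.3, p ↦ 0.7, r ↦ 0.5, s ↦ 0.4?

0.40

(s ∧ p) = min(0.4, 0.7) = 0.4
(q ⊃ (s ∧ p)): 0.3 ≤ 0.4, so result = 1
¬(q ⊃ (s ∧ p)): Gödel ¬ of 1 = 0 (operand ≠ 0)
¬¬(q ⊃ (s ∧ p)): Gödel ¬ of 0 = 1 (operand is 0)
¬r: Gödel ¬ of 0.5 = 0 (operand ≠ 0)
(¬r ∨ s) = max(0, 0.4) = 0.4
((¬r ∨ s) ∧ p) = min(0.4, 0.7) = 0.4
¬p: Gödel ¬ of 0.7 = 0 (operand ≠ 0)
(q ⊃ ¬p): 0.3 > 0, so result = 0
¬r: Gödel ¬ of 0.5 = 0 (operand ≠ 0)
(p ∧ ¬r) = min(0.7, 0) = 0
¬(p ∧ ¬r): Gödel ¬ of 0 = 1 (operand is 0)
((q ⊃ ¬p) ∨ ¬(p ∧ ¬r)) = max(0, 1) = 1
¬q: Gödel ¬ of 0.3 = 0 (operand ≠ 0)
(q ∧ p) = min(0.3, 0.7) = 0.3
(¬q ∧ (q ∧ p)) = min(0, 0.3) = 0
(((q ⊃ ¬p) ∨ ¬(p ∧ ¬r)) ∨ (¬q ∧ (q ∧ p))) = max(1, 0) = 1
(((¬r ∨ s) ∧ p) ∧ (((q ⊃ ¬p) ∨ ¬(p ∧ ¬r)) ∨ (¬q ∧ (q ∧ p)))) = min(0.4, 1) = 0.4
(¬¬(q ⊃ (s ∧ p)) ⊃ (((¬r ∨ s) ∧ p) ∧ (((q ⊃ ¬p) ∨ ¬(p ∧ ¬r)) ∨ (¬q ∧ (q ∧ p))))): 1 > 0.4, so result = 0.4
(p ⊃ (¬¬(q ⊃ (s ∧ p)) ⊃ (((¬r ∨ s) ∧ p) ∧ (((q ⊃ ¬p) ∨ ¬(p ∧ ¬r)) ∨ (¬q ∧ (q ∧ p)))))): 0.7 > 0.4, so result = 0.4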